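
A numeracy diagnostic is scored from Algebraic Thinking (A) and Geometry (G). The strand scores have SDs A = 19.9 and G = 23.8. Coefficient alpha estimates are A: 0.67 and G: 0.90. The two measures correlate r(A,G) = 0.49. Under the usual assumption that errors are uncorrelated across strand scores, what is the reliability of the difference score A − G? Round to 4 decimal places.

Var(A−G) = 19.9² + 23.8² − 2·19.9·23.8·0.49 = 962.45 − 464.148 = 498.302.
Under uncorrelated errors the observed covariances equal the true-score covariances, so only the own-variance terms attenuate.
True-score variance = [19.9²·0.67 + 23.8²·0.90] − 464.148 = 775.123 − 464.148 = 310.975.
Reliability = 310.975 / 498.302 = 0.6241.

0.6241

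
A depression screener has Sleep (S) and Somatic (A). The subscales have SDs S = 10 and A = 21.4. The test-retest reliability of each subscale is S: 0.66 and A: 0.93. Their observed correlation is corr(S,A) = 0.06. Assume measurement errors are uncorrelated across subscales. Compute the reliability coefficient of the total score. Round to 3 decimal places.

Var(S+A) = 10² + 21.4² + 2·[10·21.4·0.06] = 557.96 + 25.68 = 583.64.
With uncorrelated errors the cross-covariances are all true-score covariance, so they carry over unchanged; only the diagonal terms shrink to ρᵢσᵢ².
True-score variance = [10²·0.66 + 21.4²·0.93] + 25.68 = 491.903 + 25.68 = 517.583.
Reliability = 517.583 / 583.64 = 0.887.

0.887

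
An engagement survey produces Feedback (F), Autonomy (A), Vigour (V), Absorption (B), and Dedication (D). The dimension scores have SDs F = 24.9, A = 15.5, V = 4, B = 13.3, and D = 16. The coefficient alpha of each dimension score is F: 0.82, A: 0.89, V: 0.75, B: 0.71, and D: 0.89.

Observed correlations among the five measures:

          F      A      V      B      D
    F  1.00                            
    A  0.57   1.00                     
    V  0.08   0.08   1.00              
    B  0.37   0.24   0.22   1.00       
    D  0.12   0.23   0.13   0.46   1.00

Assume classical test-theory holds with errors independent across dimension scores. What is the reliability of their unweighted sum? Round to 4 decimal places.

Var(F+A+V+B+D) = 24.9² + 15.5² + 4² + 13.3² + 16² + 2·[24.9·15.5·0.57 + 24.9·4·0.08 + 24.9·13.3·0.37 + 24.9·16·0.12 + 15.5·4·0.08 + 15.5·13.3·0.24 + 15.5·16·0.23 + 4·13.3·0.22 + 4·16·0.13 + 13.3·16·0.46] = 1309.15 + 1255.38 = 2564.53.
Because errors are independent across components, Cov(Tᵢ,Tⱼ) = Cov(Xᵢ,Xⱼ); the off-diagonal part of the true-score variance is the same as above.
True-score variance = [24.9²·0.82 + 15.5²·0.89 + 4²·0.75 + 13.3²·0.71 + 16²·0.89] + 1255.38 = 1087.66 + 1255.38 = 2343.04.
Reliability = 2343.04 / 2564.53 = 0.9136.

0.9136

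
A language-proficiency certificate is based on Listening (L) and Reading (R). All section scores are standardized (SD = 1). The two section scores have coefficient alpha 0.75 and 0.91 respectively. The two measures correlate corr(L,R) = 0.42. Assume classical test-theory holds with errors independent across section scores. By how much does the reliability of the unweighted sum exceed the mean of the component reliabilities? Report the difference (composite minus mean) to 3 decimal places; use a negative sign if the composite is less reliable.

0.050

Var(sum) = 2 + 0.84 = 2.84; true-score variance = 1.66 + 0.84 = 2.5; composite reliability = 0.8803.
Mean component reliability = 0.8300.
Difference = 0.8803 − 0.8300 = 0.050.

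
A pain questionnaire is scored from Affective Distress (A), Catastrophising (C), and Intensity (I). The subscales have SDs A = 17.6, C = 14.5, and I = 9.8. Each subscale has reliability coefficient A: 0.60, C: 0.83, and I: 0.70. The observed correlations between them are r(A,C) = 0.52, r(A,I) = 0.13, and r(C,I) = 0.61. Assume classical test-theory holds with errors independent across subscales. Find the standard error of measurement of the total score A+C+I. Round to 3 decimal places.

13.728

Var(total) = 616.05 + 483.615 = 1099.66.
True-score variance = 427.591 + 483.615 = 911.206, so reliability = 0.8286.
Error variance = 1099.66 − 911.206 = 188.458; SEM = √188.458 = 13.728.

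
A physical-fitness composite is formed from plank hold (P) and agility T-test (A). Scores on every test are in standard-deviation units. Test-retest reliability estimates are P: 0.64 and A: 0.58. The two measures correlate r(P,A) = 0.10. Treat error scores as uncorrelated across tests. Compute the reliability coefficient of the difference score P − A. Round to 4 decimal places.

0.5667

Var(P−A) = 1 + 1 − 2·0.10 = 2 − 0.2 = 1.8.
With uncorrelated errors the cross-covariances are all true-score covariance, so they carry over unchanged; only the diagonal terms shrink to ρᵢσᵢ².
True-score variance = [0.64 + 0.58] − 0.2 = 1.22 − 0.2 = 1.02.
Reliability = 1.02 / 1.8 = 0.5667.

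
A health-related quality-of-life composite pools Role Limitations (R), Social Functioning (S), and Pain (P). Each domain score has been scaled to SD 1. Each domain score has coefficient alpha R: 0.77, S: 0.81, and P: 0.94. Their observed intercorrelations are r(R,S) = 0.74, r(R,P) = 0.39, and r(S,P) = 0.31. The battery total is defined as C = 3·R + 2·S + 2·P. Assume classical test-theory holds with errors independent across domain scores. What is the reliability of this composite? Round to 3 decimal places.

0.907

Var(C) = 3² + 2² + 2² + 2·[6·0.74 + 6·0.39 + 4·0.31] = 17 + 16.04 = 33.04.
Under uncorrelated errors the observed covariances equal the true-score covariances, so only the own-variance terms attenuate.
True-score variance = [3²·0.77 + 2²·0.81 + 2²·0.94] + 16.04 = 13.93 + 16.04 = 29.97.
Reliability = 29.97 / 33.04 = 0.907.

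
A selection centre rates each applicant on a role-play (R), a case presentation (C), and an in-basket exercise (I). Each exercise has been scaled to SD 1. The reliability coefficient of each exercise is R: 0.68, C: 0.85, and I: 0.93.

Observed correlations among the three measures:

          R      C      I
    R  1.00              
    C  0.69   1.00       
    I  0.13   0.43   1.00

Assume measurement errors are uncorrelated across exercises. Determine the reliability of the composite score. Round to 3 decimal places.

0.902

Var(R+C+I) = 3 + 2·[0.69 + 0.13 + 0.43] = 3 + 2.5 = 5.5.
Because errors are independent across components, Cov(Tᵢ,Tⱼ) = Cov(Xᵢ,Xⱼ); the off-diagonal part of the true-score variance is the same as above.
True-score variance = [0.68 + 0.85 + 0.93] + 2.5 = 2.46 + 2.5 = 4.96.
Reliability = 4.96 / 5.5 = 0.902.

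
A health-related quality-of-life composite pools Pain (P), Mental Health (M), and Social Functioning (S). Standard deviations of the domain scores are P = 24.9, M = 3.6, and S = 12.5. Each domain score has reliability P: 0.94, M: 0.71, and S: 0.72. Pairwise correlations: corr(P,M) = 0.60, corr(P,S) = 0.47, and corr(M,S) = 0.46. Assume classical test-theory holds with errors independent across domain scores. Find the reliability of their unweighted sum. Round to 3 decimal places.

Var(P+M+S) = 24.9² + 3.6² + 12.5² + 2·[24.9·3.6·0.60 + 24.9·12.5·0.47 + 3.6·12.5·0.46] = 789.22 + 441.543 = 1230.76.
Under uncorrelated errors the observed covariances equal the true-score covariances, so only the own-variance terms attenuate.
True-score variance = [24.9²·0.94 + 3.6²·0.71 + 12.5²·0.72] + 441.543 = 704.511 + 441.543 = 1146.05.
Reliability = 1146.05 / 1230.76 = 0.931.

0.931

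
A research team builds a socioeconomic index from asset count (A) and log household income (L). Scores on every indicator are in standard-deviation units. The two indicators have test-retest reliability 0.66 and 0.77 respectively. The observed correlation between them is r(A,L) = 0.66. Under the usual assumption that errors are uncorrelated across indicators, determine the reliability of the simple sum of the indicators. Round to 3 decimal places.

0.828

Var(A+L) = 2 + 2·[0.66] = 2 + 1.32 = 3.32.
Because errors are independent across components, Cov(Tᵢ,Tⱼ) = Cov(Xᵢ,Xⱼ); the off-diagonal part of the true-score variance is the same as above.
True-score variance = [0.66 + 0.77] + 1.32 = 1.43 + 1.32 = 2.75.
Reliability = 2.75 / 3.32 = 0.828.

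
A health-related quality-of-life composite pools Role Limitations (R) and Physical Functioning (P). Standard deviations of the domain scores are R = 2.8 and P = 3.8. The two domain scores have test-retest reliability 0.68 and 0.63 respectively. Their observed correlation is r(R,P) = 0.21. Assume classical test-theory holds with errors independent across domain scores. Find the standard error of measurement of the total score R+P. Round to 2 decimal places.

Var(total) = 22.28 + 4.4688 = 26.7488.
True-score variance = 14.4284 + 4.4688 = 18.8972, so reliability = 0.7065.
Error variance = 26.7488 − 18.8972 = 7.8516; SEM = √7.8516 = 2.80.

2.80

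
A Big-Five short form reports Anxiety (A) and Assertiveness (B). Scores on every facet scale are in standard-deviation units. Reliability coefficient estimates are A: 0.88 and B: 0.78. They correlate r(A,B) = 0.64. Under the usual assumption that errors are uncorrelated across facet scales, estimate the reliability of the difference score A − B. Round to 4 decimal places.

Var(A−B) = 1 + 1 − 2·0.64 = 2 − 1.28 = 0.72.
Because errors are independent across components, Cov(Tᵢ,Tⱼ) = Cov(Xᵢ,Xⱼ); the off-diagonal part of the true-score variance is the same as above.
True-score variance = [0.88 + 0.78] − 1.28 = 1.66 − 1.28 = 0.38.
Reliability = 0.38 / 0.72 = 0.5278.

0.5278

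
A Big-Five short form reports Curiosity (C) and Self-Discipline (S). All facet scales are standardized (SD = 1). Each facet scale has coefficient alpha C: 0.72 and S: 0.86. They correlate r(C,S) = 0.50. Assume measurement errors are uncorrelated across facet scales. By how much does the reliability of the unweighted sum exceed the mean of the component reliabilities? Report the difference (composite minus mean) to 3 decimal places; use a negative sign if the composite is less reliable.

0.070

Var(sum) = 2 + 1 = 3; true-score variance = 1.58 + 1 = 2.58; composite reliability = 0.8600.
Mean component reliability = 0.7900.
Difference = 0.8600 − 0.7900 = 0.070.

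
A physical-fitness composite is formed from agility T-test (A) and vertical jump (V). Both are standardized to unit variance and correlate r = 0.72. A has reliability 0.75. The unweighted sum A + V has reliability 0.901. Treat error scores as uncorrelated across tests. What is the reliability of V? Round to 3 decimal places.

0.909

Var(A+V) = 2 + 2·0.72 = 3.440.
True-score variance = ρ_A + ρ_V + 2·0.72, so 0.901 = (0.75 + ρ_V + 1.44) / 3.440.
ρ_V = 0.901·3.440 − 0.75 − 1.44 = 0.909.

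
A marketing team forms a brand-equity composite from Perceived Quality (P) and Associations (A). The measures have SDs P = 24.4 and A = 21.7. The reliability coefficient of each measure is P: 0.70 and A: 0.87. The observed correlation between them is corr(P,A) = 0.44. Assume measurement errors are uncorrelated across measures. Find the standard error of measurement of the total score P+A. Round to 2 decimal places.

15.49

Var(total) = 1066.25 + 465.942 = 1532.19.
True-score variance = 826.426 + 465.942 = 1292.37, so reliability = 0.8435.
Error variance = 1532.19 − 1292.37 = 239.824; SEM = √239.824 = 15.49.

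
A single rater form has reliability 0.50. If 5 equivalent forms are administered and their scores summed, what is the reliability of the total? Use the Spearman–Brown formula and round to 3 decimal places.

0.833

ρ_k = kρ / (1 + (k−1)ρ) = 5·0.50 / (1 + 4·0.50) = 2.500 / 3.000 = 0.833.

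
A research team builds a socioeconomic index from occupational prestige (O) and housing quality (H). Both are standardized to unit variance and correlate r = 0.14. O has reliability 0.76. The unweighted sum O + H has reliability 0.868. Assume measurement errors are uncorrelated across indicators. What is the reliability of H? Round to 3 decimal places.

0.939

Var(O+H) = 2 + 2·0.14 = 2.280.
True-score variance = ρ_O + ρ_H + 2·0.14, so 0.868 = (0.76 + ρ_H + 0.28) / 2.280.
ρ_H = 0.868·2.280 − 0.76 − 0.28 = 0.939.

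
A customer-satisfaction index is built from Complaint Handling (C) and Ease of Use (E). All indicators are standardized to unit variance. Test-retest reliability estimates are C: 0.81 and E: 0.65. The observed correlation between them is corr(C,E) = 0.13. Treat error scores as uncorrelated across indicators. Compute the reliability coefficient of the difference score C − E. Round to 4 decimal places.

0.6897

Var(C−E) = 1 + 1 − 2·0.13 = 2 − 0.26 = 1.74.
Under uncorrelated errors the observed covariances equal the true-score covariances, so only the own-variance terms attenuate.
True-score variance = [0.81 + 0.65] − 0.26 = 1.46 − 0.26 = 1.2.
Reliability = 1.2 / 1.74 = 0.6897.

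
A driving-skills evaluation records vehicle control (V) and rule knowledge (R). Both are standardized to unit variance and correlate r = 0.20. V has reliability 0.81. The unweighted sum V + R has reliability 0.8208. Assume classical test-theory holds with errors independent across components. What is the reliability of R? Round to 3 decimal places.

Var(V+R) = 2 + 2·0.20 = 2.400.
True-score variance = ρ_V + ρ_R + 2·0.20, so 0.8208 = (0.81 + ρ_R + 0.40) / 2.400.
ρ_R = 0.8208·2.400 − 0.81 − 0.40 = 0.760.

0.760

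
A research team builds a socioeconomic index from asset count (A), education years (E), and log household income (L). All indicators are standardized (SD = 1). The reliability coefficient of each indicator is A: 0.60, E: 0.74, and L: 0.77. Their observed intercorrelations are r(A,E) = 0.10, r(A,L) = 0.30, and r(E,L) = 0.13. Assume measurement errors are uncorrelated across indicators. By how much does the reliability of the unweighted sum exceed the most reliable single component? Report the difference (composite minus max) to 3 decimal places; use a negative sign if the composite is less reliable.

Var(sum) = 3 + 1.06 = 4.06; true-score variance = 2.11 + 1.06 = 3.17; composite reliability = 0.7808.
Max component reliability = 0.7700.
Difference = 0.7808 − 0.7700 = 0.011.

0.011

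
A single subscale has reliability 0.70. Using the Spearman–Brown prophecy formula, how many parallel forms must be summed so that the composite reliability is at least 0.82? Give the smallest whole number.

2

k ≥ ρ*(1−ρ₁)/(ρ₁(1−ρ*)) = 0.82·0.30 / (0.70·0.18) = 1.952.
Smallest integer k = 2.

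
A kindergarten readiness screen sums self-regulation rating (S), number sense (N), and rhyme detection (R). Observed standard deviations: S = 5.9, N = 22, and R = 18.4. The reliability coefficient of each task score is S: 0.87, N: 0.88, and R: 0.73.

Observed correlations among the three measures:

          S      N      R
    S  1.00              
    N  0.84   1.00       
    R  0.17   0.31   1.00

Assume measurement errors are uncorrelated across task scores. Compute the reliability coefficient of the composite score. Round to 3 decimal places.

0.887

Var(S+N+R) = 5.9² + 22² + 18.4² + 2·[5.9·22·0.84 + 5.9·18.4·0.17 + 22·18.4·0.31] = 857.37 + 505.95 = 1363.32.
Because errors are independent across components, Cov(Tᵢ,Tⱼ) = Cov(Xᵢ,Xⱼ); the off-diagonal part of the true-score variance is the same as above.
True-score variance = [5.9²·0.87 + 22²·0.88 + 18.4²·0.73] + 505.95 = 703.353 + 505.95 = 1209.3.
Reliability = 1209.3 / 1363.32 = 0.887.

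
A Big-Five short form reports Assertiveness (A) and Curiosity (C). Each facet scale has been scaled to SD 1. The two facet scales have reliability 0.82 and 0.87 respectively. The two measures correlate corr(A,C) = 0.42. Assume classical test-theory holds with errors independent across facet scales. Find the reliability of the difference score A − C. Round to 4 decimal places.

0.7328

Var(A−C) = 1 + 1 − 2·0.42 = 2 − 0.84 = 1.16.
With uncorrelated errors the cross-covariances are all true-score covariance, so they carry over unchanged; only the diagonal terms shrink to ρᵢσᵢ².
True-score variance = [0.82 + 0.87] − 0.84 = 1.69 − 0.84 = 0.85.
Reliability = 0.85 / 1.16 = 0.7328.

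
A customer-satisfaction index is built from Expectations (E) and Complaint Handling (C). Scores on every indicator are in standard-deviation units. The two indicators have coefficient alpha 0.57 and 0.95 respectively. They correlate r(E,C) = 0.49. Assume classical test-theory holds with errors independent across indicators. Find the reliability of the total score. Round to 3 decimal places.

0.839

Var(E+C) = 2 + 2·[0.49] = 2 + 0.98 = 2.98.
Under uncorrelated errors the observed covariances equal the true-score covariances, so only the own-variance terms attenuate.
True-score variance = [0.57 + 0.95] + 0.98 = 1.52 + 0.98 = 2.5.
Reliability = 2.5 / 2.98 = 0.839.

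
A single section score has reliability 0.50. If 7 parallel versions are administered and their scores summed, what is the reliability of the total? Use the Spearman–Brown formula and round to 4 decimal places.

0.8750

ρ_k = kρ / (1 + (k−1)ρ) = 7·0.50 / (1 + 6·0.50) = 3.500 / 4.000 = 0.8750.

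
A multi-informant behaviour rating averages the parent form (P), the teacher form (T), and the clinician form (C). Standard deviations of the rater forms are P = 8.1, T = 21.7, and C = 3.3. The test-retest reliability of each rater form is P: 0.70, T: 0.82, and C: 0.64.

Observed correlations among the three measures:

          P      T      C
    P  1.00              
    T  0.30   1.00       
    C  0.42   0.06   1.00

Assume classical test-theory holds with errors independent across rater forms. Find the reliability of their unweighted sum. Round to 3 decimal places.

0.842

Var(P+T+C) = 8.1² + 21.7² + 3.3² + 2·[8.1·21.7·0.30 + 8.1·3.3·0.42 + 21.7·3.3·0.06] = 547.39 + 136.508 = 683.898.
With uncorrelated errors the cross-covariances are all true-score covariance, so they carry over unchanged; only the diagonal terms shrink to ρᵢσᵢ².
True-score variance = [8.1²·0.70 + 21.7²·0.82 + 3.3²·0.64] + 136.508 = 439.026 + 136.508 = 575.535.
Reliability = 575.535 / 683.898 = 0.842.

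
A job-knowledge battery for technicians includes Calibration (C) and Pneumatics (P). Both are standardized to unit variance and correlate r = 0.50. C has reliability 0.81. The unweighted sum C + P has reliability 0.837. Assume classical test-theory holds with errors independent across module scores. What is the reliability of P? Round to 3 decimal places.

Var(C+P) = 2 + 2·0.50 = 3.000.
True-score variance = ρ_C + ρ_P + 2·0.50, so 0.837 = (0.81 + ρ_P + 1.00) / 3.000.
ρ_P = 0.837·3.000 − 0.81 − 1.00 = 0.701.

0.701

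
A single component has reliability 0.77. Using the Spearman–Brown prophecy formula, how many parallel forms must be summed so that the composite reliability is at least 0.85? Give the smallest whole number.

k ≥ ρ*(1−ρ₁)/(ρ₁(1−ρ*)) = 0.85·0.23 / (0.77·0.15) = 1.693.
Smallest integer k = 2.

2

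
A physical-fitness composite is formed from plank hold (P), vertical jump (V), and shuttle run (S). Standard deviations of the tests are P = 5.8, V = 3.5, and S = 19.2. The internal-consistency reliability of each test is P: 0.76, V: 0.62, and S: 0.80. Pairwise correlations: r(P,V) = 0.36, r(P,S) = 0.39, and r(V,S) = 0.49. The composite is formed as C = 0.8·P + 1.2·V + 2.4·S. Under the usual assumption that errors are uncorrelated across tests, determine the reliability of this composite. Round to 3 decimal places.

Var(C) = 0.8²·5.8² + 1.2²·3.5² + 2.4²·19.2² + 2·[0.96·5.8·3.5·0.36 + 1.92·5.8·19.2·0.39 + 2.88·3.5·19.2·0.49] = 2162.54 + 370.469 = 2533.01.
With uncorrelated errors the cross-covariances are all true-score covariance, so they carry over unchanged; only the diagonal terms shrink to ρᵢσᵢ².
True-score variance = [0.8²·5.8²·0.76 + 1.2²·3.5²·0.62 + 2.4²·19.2²·0.80] + 370.469 = 1725.99 + 370.469 = 2096.46.
Reliability = 2096.46 / 2533.01 = 0.828.

0.828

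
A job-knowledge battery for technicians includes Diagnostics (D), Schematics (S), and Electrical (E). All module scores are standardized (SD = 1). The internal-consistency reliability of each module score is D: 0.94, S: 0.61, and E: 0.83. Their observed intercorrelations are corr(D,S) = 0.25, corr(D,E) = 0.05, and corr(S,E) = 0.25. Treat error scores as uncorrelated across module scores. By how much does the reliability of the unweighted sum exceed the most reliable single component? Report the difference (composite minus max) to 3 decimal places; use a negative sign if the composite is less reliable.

Var(sum) = 3 + 1.1 = 4.1; true-score variance = 2.38 + 1.1 = 3.48; composite reliability = 0.8488.
Max component reliability = 0.9400.
Difference = 0.8488 − 0.9400 = -0.091.

-0.091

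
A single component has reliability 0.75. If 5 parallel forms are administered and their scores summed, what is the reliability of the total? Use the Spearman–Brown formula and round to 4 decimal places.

ρ_k = kρ / (1 + (k−1)ρ) = 5·0.75 / (1 + 4·0.75) = 3.750 / 4.000 = 0.9375.

0.9375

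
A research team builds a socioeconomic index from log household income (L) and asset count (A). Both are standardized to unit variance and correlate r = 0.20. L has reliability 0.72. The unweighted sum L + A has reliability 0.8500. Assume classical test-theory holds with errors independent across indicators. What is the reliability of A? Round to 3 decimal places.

Var(L+A) = 2 + 2·0.20 = 2.400.
True-score variance = ρ_L + ρ_A + 2·0.20, so 0.8500 = (0.72 + ρ_A + 0.40) / 2.400.
ρ_A = 0.8500·2.400 − 0.72 − 0.40 = 0.920.

0.920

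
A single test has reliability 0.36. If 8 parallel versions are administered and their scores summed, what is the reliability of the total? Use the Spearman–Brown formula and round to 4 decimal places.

ρ_k = kρ / (1 + (k−1)ρ) = 8·0.36 / (1 + 7·0.36) = 2.880 / 3.520 = 0.8182.

0.8182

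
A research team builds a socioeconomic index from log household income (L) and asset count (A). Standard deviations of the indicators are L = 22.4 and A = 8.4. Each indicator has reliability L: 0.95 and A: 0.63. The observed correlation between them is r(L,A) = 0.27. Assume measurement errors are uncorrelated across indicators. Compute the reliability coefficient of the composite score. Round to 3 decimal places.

Var(L+A) = 22.4² + 8.4² + 2·[22.4·8.4·0.27] = 572.32 + 101.606 = 673.926.
Because errors are independent across components, Cov(Tᵢ,Tⱼ) = Cov(Xᵢ,Xⱼ); the off-diagonal part of the true-score variance is the same as above.
True-score variance = [22.4²·0.95 + 8.4²·0.63] + 101.606 = 521.125 + 101.606 = 622.731.
Reliability = 622.731 / 673.926 = 0.924.

0.924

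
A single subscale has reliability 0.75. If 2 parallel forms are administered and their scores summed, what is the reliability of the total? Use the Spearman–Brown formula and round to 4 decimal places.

ρ_k = kρ / (1 + (k−1)ρ) = 2·0.75 / (1 + 1·0.75) = 1.500 / 1.750 = 0.8571.

0.8571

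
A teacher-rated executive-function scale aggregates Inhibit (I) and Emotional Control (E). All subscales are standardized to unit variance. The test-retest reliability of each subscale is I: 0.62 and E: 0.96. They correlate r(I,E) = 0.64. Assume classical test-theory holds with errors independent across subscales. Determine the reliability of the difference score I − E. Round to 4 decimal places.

Var(I−E) = 1 + 1 − 2·0.64 = 2 − 1.28 = 0.72.
With uncorrelated errors the cross-covariances are all true-score covariance, so they carry over unchanged; only the diagonal terms shrink to ρᵢσᵢ².
True-score variance = [0.62 + 0.96] − 1.28 = 1.58 − 1.28 = 0.3.
Reliability = 0.3 / 0.72 = 0.4167.

0.4167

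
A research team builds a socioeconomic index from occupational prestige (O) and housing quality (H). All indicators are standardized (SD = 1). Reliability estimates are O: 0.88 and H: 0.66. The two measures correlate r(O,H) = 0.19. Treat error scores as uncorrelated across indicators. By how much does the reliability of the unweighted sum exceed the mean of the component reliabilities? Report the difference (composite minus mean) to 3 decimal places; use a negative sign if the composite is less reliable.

0.037

Var(sum) = 2 + 0.38 = 2.38; true-score variance = 1.54 + 0.38 = 1.92; composite reliability = 0.8067.
Mean component reliability = 0.7700.
Difference = 0.8067 − 0.7700 = 0.037.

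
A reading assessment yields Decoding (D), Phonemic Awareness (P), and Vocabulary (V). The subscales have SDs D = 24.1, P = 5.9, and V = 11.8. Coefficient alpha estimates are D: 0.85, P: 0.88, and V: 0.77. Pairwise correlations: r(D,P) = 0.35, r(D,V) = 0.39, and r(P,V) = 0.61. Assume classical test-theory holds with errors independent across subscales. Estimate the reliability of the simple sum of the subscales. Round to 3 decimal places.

Var(D+P+V) = 24.1² + 5.9² + 11.8² + 2·[24.1·5.9·0.35 + 24.1·11.8·0.39 + 5.9·11.8·0.61] = 754.86 + 406.286 = 1161.15.
Because errors are independent across components, Cov(Tᵢ,Tⱼ) = Cov(Xᵢ,Xⱼ); the off-diagonal part of the true-score variance is the same as above.
True-score variance = [24.1²·0.85 + 5.9²·0.88 + 11.8²·0.77] + 406.286 = 631.536 + 406.286 = 1037.82.
Reliability = 1037.82 / 1161.15 = 0.894.

0.894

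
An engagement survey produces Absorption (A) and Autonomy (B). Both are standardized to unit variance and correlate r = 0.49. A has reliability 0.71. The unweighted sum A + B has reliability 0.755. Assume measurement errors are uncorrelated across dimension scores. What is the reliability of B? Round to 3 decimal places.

0.560

Var(A+B) = 2 + 2·0.49 = 2.980.
True-score variance = ρ_A + ρ_B + 2·0.49, so 0.755 = (0.71 + ρ_B + 0.98) / 2.980.
ρ_B = 0.755·2.980 − 0.71 − 0.98 = 0.560.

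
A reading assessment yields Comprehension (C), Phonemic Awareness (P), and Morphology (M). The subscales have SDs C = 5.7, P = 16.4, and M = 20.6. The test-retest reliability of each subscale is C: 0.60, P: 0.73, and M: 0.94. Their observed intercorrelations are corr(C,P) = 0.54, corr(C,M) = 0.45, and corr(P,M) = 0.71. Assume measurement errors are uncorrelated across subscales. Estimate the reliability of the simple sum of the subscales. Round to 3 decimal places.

Var(C+P+M) = 5.7² + 16.4² + 20.6² + 2·[5.7·16.4·0.54 + 5.7·20.6·0.45 + 16.4·20.6·0.71] = 725.81 + 686.369 = 1412.18.
Because errors are independent across components, Cov(Tᵢ,Tⱼ) = Cov(Xᵢ,Xⱼ); the off-diagonal part of the true-score variance is the same as above.
True-score variance = [5.7²·0.60 + 16.4²·0.73 + 20.6²·0.94] + 686.369 = 614.733 + 686.369 = 1301.1.
Reliability = 1301.1 / 1412.18 = 0.921.

0.921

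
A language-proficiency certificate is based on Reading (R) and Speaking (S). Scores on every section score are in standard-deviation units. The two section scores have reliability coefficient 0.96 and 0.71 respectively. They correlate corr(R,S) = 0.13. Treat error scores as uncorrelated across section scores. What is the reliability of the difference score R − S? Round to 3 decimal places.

0.810

Var(R−S) = 1 + 1 − 2·0.13 = 2 − 0.26 = 1.74.
With uncorrelated errors the cross-covariances are all true-score covariance, so they carry over unchanged; only the diagonal terms shrink to ρᵢσᵢ².
True-score variance = [0.96 + 0.71] − 0.26 = 1.67 − 0.26 = 1.41.
Reliability = 1.41 / 1.74 = 0.810.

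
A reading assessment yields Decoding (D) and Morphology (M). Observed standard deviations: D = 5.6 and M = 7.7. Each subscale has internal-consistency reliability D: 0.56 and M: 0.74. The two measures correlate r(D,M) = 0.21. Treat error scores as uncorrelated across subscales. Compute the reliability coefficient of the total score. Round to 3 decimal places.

0.731

Var(D+M) = 5.6² + 7.7² + 2·[5.6·7.7·0.21] = 90.65 + 18.1104 = 108.76.
With uncorrelated errors the cross-covariances are all true-score covariance, so they carry over unchanged; only the diagonal terms shrink to ρᵢσᵢ².
True-score variance = [5.6²·0.56 + 7.7²·0.74] + 18.1104 = 61.4362 + 18.1104 = 79.5466.
Reliability = 79.5466 / 108.76 = 0.731.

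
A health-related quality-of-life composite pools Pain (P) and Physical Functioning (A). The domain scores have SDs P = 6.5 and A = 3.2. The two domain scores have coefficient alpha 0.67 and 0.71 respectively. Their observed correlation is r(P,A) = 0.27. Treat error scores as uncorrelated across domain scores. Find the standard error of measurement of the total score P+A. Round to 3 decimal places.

Var(total) = 52.49 + 11.232 = 63.722.
True-score variance = 35.5779 + 11.232 = 46.8099, so reliability = 0.7346.
Error variance = 63.722 − 46.8099 = 16.9121; SEM = √16.9121 = 4.112.

4.112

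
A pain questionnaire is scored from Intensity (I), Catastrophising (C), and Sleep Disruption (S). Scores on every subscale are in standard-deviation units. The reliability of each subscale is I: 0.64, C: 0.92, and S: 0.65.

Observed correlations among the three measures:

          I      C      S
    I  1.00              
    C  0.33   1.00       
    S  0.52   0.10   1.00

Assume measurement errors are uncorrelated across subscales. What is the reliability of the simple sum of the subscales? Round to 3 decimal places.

0.839

Var(I+C+S) = 3 + 2·[0.33 + 0.52 + 0.10] = 3 + 1.9 = 4.9.
Under uncorrelated errors the observed covariances equal the true-score covariances, so only the own-variance terms attenuate.
True-score variance = [0.64 + 0.92 + 0.65] + 1.9 = 2.21 + 1.9 = 4.11.
Reliability = 4.11 / 4.9 = 0.839.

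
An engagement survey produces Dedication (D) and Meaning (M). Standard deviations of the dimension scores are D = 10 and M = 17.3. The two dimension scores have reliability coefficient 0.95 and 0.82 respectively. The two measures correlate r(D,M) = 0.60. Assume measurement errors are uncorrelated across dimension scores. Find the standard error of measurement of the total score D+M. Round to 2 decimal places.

Var(total) = 399.29 + 207.6 = 606.89.
True-score variance = 340.418 + 207.6 = 548.018, so reliability = 0.9030.
Error variance = 606.89 − 548.018 = 58.8722; SEM = √58.8722 = 7.67.

7.67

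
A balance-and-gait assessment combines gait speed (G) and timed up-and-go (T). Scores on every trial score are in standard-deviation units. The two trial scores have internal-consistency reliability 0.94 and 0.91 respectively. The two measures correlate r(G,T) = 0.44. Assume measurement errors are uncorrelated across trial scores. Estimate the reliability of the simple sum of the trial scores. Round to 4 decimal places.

0.9479

Var(G+T) = 2 + 2·[0.44] = 2 + 0.88 = 2.88.
Under uncorrelated errors the observed covariances equal the true-score covariances, so only the own-variance terms attenuate.
True-score variance = [0.94 + 0.91] + 0.88 = 1.85 + 0.88 = 2.73.
Reliability = 2.73 / 2.88 = 0.9479.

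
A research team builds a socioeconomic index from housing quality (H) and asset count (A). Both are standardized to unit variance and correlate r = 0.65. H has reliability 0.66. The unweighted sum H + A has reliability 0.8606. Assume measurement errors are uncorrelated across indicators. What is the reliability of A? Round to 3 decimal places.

Var(H+A) = 2 + 2·0.65 = 3.300.
True-score variance = ρ_H + ρ_A + 2·0.65, so 0.8606 = (0.66 + ρ_A + 1.30) / 3.300.
ρ_A = 0.8606·3.300 − 0.66 − 1.30 = 0.880.

0.880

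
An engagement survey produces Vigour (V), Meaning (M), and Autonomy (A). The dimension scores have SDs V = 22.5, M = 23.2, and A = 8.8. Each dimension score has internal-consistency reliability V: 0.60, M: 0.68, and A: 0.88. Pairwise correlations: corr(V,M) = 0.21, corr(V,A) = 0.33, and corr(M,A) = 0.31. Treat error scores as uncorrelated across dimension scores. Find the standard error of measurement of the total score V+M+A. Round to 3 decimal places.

19.597

Var(total) = 1121.93 + 476.499 = 1598.43.
True-score variance = 737.9 + 476.499 = 1214.4, so reliability = 0.7597.
Error variance = 1598.43 − 1214.4 = 384.03; SEM = √384.03 = 19.597.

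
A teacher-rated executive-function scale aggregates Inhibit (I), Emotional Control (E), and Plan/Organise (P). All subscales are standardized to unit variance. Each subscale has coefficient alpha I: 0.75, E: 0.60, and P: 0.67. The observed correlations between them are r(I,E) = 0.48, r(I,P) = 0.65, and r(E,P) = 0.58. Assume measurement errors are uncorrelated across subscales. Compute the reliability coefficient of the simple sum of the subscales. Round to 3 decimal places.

0.847

Var(I+E+P) = 3 + 2·[0.48 + 0.65 + 0.58] = 3 + 3.42 = 6.42.
Because errors are independent across components, Cov(Tᵢ,Tⱼ) = Cov(Xᵢ,Xⱼ); the off-diagonal part of the true-score variance is the same as above.
True-score variance = [0.75 + 0.60 + 0.67] + 3.42 = 2.02 + 3.42 = 5.44.
Reliability = 5.44 / 6.42 = 0.847.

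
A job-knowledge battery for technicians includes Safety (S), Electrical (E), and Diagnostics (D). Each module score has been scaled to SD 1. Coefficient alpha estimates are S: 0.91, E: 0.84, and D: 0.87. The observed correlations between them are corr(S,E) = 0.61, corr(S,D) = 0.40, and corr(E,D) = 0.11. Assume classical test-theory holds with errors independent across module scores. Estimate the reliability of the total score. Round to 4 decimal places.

Var(S+E+D) = 3 + 2·[0.61 + 0.40 + 0.11] = 3 + 2.24 = 5.24.
With uncorrelated errors the cross-covariances are all true-score covariance, so they carry over unchanged; only the diagonal terms shrink to ρᵢσᵢ².
True-score variance = [0.91 + 0.84 + 0.87] + 2.24 = 2.62 + 2.24 = 4.86.
Reliability = 4.86 / 5.24 = 0.9275.

0.9275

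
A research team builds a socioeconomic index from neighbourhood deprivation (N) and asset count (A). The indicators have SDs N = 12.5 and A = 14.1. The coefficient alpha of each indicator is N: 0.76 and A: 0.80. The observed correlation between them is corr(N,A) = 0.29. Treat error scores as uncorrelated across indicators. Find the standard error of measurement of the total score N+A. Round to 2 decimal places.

Var(total) = 355.06 + 102.225 = 457.285.
True-score variance = 277.798 + 102.225 = 380.023, so reliability = 0.8310.
Error variance = 457.285 − 380.023 = 77.262; SEM = √77.262 = 8.79.

8.79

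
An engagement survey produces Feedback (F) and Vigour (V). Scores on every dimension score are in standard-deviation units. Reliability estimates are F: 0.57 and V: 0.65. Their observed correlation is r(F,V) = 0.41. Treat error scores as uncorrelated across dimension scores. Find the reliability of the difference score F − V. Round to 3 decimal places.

Var(F−V) = 1 + 1 − 2·0.41 = 2 − 0.82 = 1.18.
Under uncorrelated errors the observed covariances equal the true-score covariances, so only the own-variance terms attenuate.
True-score variance = [0.57 + 0.65] − 0.82 = 1.22 − 0.82 = 0.4.
Reliability = 0.4 / 1.18 = 0.339.

0.339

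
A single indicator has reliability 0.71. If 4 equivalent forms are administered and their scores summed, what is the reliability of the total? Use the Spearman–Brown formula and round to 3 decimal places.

0.907

ρ_k = kρ / (1 + (k−1)ρ) = 4·0.71 / (1 + 3·0.71) = 2.840 / 3.130 = 0.907.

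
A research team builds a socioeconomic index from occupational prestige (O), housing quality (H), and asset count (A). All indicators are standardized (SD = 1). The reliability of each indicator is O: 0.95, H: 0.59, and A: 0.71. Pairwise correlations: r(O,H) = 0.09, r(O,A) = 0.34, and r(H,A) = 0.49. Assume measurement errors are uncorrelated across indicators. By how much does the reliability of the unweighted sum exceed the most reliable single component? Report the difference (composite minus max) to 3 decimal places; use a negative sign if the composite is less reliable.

-0.105

Var(sum) = 3 + 1.84 = 4.84; true-score variance = 2.25 + 1.84 = 4.09; composite reliability = 0.8450.
Max component reliability = 0.9500.
Difference = 0.8450 − 0.9500 = -0.105.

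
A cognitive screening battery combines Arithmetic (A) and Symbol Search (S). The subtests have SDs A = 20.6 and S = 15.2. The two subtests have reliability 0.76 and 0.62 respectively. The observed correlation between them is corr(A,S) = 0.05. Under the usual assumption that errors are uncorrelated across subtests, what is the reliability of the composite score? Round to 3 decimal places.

Var(A+S) = 20.6² + 15.2² + 2·[20.6·15.2·0.05] = 655.4 + 31.312 = 686.712.
With uncorrelated errors the cross-covariances are all true-score covariance, so they carry over unchanged; only the diagonal terms shrink to ρᵢσᵢ².
True-score variance = [20.6²·0.76 + 15.2²·0.62] + 31.312 = 465.758 + 31.312 = 497.07.
Reliability = 497.07 / 686.712 = 0.724.

0.724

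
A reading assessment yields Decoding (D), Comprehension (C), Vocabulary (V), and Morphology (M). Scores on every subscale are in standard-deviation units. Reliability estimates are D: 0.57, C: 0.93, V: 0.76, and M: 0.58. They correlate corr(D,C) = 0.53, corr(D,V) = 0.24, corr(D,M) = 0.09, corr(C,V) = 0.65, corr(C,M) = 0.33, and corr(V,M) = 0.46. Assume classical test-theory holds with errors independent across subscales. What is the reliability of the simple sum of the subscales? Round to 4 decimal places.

0.8651

Var(D+C+V+M) = 4 + 2·[0.53 + 0.24 + 0.09 + 0.65 + 0.33 + 0.46] = 4 + 4.6 = 8.6.
Because errors are independent across components, Cov(Tᵢ,Tⱼ) = Cov(Xᵢ,Xⱼ); the off-diagonal part of the true-score variance is the same as above.
True-score variance = [0.57 + 0.93 + 0.76 + 0.58] + 4.6 = 2.84 + 4.6 = 7.44.
Reliability = 7.44 / 8.6 = 0.8651.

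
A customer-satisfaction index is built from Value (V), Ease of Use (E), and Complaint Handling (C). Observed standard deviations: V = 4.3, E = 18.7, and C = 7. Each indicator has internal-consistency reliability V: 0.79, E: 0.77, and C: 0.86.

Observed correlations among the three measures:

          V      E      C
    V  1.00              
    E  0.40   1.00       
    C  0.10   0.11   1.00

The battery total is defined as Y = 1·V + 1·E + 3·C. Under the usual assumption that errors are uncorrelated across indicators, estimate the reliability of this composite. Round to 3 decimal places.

0.851

Var(Y) = 4.3² + 18.7² + 3²·7² + 2·[4.3·18.7·0.40 + 3·4.3·7·0.10 + 3·18.7·7·0.11] = 809.18 + 168.782 = 977.962.
Under uncorrelated errors the observed covariances equal the true-score covariances, so only the own-variance terms attenuate.
True-score variance = [4.3²·0.79 + 18.7²·0.77 + 3²·7²·0.86] + 168.782 = 663.128 + 168.782 = 831.91.
Reliability = 831.91 / 977.962 = 0.851.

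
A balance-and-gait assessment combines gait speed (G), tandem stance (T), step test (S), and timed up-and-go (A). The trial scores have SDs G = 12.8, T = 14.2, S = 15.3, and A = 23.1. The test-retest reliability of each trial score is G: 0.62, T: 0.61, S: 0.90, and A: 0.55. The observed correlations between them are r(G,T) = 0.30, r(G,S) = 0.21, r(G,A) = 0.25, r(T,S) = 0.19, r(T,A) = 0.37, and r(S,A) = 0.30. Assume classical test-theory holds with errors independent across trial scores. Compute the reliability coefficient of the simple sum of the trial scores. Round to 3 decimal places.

0.799

Var(G+T+S+A) = 12.8² + 14.2² + 15.3² + 23.1² + 2·[12.8·14.2·0.30 + 12.8·15.3·0.21 + 12.8·23.1·0.25 + 14.2·15.3·0.19 + 14.2·23.1·0.37 + 15.3·23.1·0.30] = 1133.18 + 876.5 = 2009.68.
Because errors are independent across components, Cov(Tᵢ,Tⱼ) = Cov(Xᵢ,Xⱼ); the off-diagonal part of the true-score variance is the same as above.
True-score variance = [12.8²·0.62 + 14.2²·0.61 + 15.3²·0.90 + 23.1²·0.55] + 876.5 = 728.748 + 876.5 = 1605.25.
Reliability = 1605.25 / 2009.68 = 0.799.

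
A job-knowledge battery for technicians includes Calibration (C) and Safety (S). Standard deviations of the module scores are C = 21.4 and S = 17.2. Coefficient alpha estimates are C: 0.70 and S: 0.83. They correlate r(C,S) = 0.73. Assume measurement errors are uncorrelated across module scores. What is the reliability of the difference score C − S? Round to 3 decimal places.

0.133

Var(C−S) = 21.4² + 17.2² − 2·21.4·17.2·0.73 = 753.8 − 537.397 = 216.403.
Under uncorrelated errors the observed covariances equal the true-score covariances, so only the own-variance terms attenuate.
True-score variance = [21.4²·0.70 + 17.2²·0.83] − 537.397 = 566.119 − 537.397 = 28.7224.
Reliability = 28.7224 / 216.403 = 0.133.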